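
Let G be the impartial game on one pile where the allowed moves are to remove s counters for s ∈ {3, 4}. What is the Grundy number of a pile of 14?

Grundy values for subtraction set {3, 4}:
k:     0  1  2  3  4  5  6  7  8  9 10 11 12 13 14
g(k):  0  0  0  1  1  1  2  0  0  0  1  1  1  2  0
So g(14) = 0.

0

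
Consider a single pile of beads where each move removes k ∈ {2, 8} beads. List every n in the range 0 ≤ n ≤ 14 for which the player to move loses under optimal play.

Build the Grundy sequence with g(k) = mex{g(k−s) : s ∈ {2, 8}, s ≤ k}:
k:     0  1  2  3  4  5  6  7  8  9 10 11 12 13 14
g(k):  0  0  1  1  0  0  1  1  2  2  0  0  1  1  0
The P-positions (g = 0) in 0..14 are 0, 1, 4, 5, 10, 11, 14.

0, 1, 4, 5, 10, 11, 14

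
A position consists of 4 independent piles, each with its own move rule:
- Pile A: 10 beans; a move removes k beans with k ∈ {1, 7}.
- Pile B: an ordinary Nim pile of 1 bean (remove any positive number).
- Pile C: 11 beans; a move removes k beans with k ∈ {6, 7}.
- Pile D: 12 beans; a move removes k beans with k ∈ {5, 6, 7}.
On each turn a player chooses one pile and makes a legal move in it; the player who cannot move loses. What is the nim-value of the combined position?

0

Grundy values for pile A (subtraction set {1, 7}):
k:     0  1  2  3  4  5  6  7  8  9 10
g(k):  0  1  0  1  0  1  0  1  0  1  0
So g(10) = 0.
Pile B is a plain Nim pile of size 1, so its Grundy value is 1.
For pile C, compute g(0), g(1), … with moves {6, 7}:
g(0) = mex{} = 0
g(1) = mex{} = 0
g(2) = mex{} = 0
g(3) = mex{} = 0
g(4) = mex{} = 0
g(5) = mex{} = 0
g(6) = mex{0} = 1
g(7) = mex{0} = 1
g(8) = mex{0} = 1
g(9) = mex{0} = 1
g(10) = mex{0} = 1
g(11) = mex{0} = 1
So g(11) = 1.
Build the Grundy sequence for pile D with g(k) = mex{g(k−s) : s ∈ {5, 6, 7}, s ≤ k}:
k:     0  1  2  3  4  5  6  7  8  9 10 11 12
g(k):  0  0  0  0  0  1  1  1  1  1  2  2  0
So g(12) = 0.
By the Sprague-Grundy theorem, the Grundy value of a sum of independent games is the XOR of the component values.
Combined value = 0 XOR 1 XOR 1 XOR 0 = 0.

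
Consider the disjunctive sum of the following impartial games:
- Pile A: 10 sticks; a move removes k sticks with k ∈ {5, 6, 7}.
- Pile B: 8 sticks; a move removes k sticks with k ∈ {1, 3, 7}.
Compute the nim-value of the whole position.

2

For pile A, compute g(0), g(1), … with moves {5, 6, 7}:
g(0) = mex{} = 0
g(1) = mex{} = 0
g(2) = mex{} = 0
g(3) = mex{} = 0
g(4) = mex{} = 0
g(5) = mex{0} = 1
g(6) = mex{0} = 1
g(7) = mex{0} = 1
g(8) = mex{0} = 1
g(9) = mex{0} = 1
g(10) = mex{0,1} = 2
So g(10) = 2.
Grundy values for pile B (subtraction set {1, 3, 7}):
g(0) = mex{} = 0
g(1) = mex{0} = 1
g(2) = mex{1} = 0
g(3) = mex{0} = 1
g(4) = mex{1} = 0
g(5) = mex{0} = 1
g(6) = mex{1} = 0
g(7) = mex{0} = 1
g(8) = mex{1} = 0
So g(8) = 0.
By the Sprague-Grundy theorem, the Grundy value of a sum of independent games is the XOR of the component values.
Combined value = 2 XOR 0 = 2.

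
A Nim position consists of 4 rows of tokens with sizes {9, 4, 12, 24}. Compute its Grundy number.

25

In binary:
  01001  (9)
  00100  (4)
  01100  (12)
  11000  (24)
  -----
  11001  (25)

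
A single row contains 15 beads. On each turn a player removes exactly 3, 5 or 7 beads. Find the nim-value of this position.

1

Compute g(0), g(1), … for moves {3, 5, 7}:
k:     0  1  2  3  4  5  6  7  8  9 10 11 12 13 14 15
g(k):  0  0  0  1  1  1  2  2  2  3  0  0  0  1  1  1
So g(15) = 1.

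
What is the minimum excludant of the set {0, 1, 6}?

The values 0, 1 are all present; 2 is the first non-negative integer missing from the set.

2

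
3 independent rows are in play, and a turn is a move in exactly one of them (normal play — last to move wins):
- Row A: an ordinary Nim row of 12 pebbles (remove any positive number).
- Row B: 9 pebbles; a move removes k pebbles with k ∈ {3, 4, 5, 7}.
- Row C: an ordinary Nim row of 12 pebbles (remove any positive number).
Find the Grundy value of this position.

3

Row A is a plain Nim row of size 12, so its Grundy value is 12.
Build the Grundy sequence for row B with g(k) = mex{g(k−s) : s ∈ {3, 4, 5, 7}, s ≤ k}:
k:     0  1  2  3  4  5  6  7  8  9
g(k):  0  0  0  1  1  1  2  2  2  3
So g(9) = 3.
Row C is a plain Nim row of size 12, so its Grundy value is 12.
The value of a disjunctive sum is the nim-sum of the parts.
Combined value = 12 ⊕ 3 ⊕ 12 = 3.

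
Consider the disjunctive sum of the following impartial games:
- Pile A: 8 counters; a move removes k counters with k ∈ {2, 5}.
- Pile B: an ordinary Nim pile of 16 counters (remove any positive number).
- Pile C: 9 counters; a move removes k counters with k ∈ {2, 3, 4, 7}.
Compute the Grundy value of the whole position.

20

Grundy values for pile A (subtraction set {2, 5}):
g(0) = mex{} = 0
g(1) = mex{} = 0
g(2) = mex{0} = 1
g(3) = mex{0} = 1
g(4) = mex{1} = 0
g(5) = mex{0,1} = 2
g(6) = mex{0} = 1
g(7) = mex{1,2} = 0
g(8) = mex{1} = 0
So g(8) = 0.
Pile B is a plain Nim pile of size 16, so its Grundy value is 16.
Grundy values for pile C (subtraction set {2, 3, 4, 7}):
g(0) = mex{} = 0
g(1) = mex{} = 0
g(2) = mex{0} = 1
g(3) = mex{0} = 1
g(4) = mex{0,1} = 2
g(5) = mex{0,1} = 2
g(6) = mex{1,2} = 0
g(7) = mex{0,1,2} = 3
g(8) = mex{0,2} = 1
g(9) = mex{0,1,2,3} = 4
So g(9) = 4.
By the Sprague-Grundy theorem, the Grundy value of a sum of independent games is the XOR of the component values.
Combined value = 0 XOR 16 XOR 4 = 20.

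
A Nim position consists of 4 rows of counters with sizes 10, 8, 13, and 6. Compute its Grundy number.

9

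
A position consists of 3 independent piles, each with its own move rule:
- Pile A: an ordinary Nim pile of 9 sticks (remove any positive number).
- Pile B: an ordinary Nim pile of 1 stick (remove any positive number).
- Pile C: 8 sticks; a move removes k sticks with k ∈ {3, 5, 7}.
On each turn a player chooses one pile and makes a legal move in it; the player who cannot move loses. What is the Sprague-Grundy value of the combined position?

10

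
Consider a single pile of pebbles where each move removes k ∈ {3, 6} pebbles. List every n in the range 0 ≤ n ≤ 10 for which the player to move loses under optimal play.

Compute g(0), g(1), … for moves {3, 6}:
g(0) = mex{} = 0
g(1) = mex{} = 0
g(2) = mex{} = 0
g(3) = mex{0} = 1
g(4) = mex{0} = 1
g(5) = mex{0} = 1
g(6) = mex{0,1} = 2
g(7) = mex{0,1} = 2
g(8) = mex{0,1} = 2
g(9) = mex{1,2} = 0
g(10) = mex{1,2} = 0
The P-positions (g = 0) in 0..10 are 0, 1, 2, 9, 10.

0, 1, 2, 9, 10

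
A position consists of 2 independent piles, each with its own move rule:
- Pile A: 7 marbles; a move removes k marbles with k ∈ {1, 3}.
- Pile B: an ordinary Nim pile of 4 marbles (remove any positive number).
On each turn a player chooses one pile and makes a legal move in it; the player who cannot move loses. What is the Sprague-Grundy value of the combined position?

5

Build the Grundy sequence for pile A with g(k) = mex{g(k−s) : s ∈ {1, 3}, s ≤ k}:
g(0) = mex{} = 0
g(1) = mex{0} = 1
g(2) = mex{1} = 0
g(3) = mex{0} = 1
g(4) = mex{1} = 0
g(5) = mex{0} = 1
g(6) = mex{1} = 0
g(7) = mex{0} = 1
So g(7) = 1.
Pile B is a plain Nim pile of size 4, so its Grundy value is 4.
The value of a disjunctive sum is the nim-sum of the parts.
Combined value = 1 ⊕ 4 = 5.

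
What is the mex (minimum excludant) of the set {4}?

0 is not in the set, so the mex is 0.

0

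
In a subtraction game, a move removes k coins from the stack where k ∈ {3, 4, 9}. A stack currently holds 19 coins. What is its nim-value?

2

Build the Grundy sequence with g(k) = mex{g(k−s) : s ∈ {3, 4, 9}, s ≤ k}:
k:     0  1  2  3  4  5  6  7  8  9 10 11 12 13 14 15 16 17 18 19
g(k):  0  0  0  1  1  1  2  0  0  3  1  1  2  0  0  0  1  1  1  2
So g(19) = 2.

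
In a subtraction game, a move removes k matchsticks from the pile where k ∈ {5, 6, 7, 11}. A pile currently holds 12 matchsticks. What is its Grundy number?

Grundy values for subtraction set {5, 6, 7, 11}:
g(0) = mex{} = 0
g(1) = mex{} = 0
g(2) = mex{} = 0
g(3) = mex{} = 0
g(4) = mex{} = 0
g(5) = mex{0} = 1
g(6) = mex{0} = 1
g(7) = mex{0} = 1
g(8) = mex{0} = 1
g(9) = mex{0} = 1
g(10) = mex{0,1} = 2
g(11) = mex{0,1} = 2
g(12) = mex{0,1} = 2
So g(12) = 2.

2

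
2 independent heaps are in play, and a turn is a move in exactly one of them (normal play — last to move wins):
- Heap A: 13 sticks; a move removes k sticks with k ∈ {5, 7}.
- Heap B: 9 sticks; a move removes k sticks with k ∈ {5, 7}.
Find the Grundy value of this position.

1

For heap A, compute g(0), g(1), … with moves {5, 7}:
k:     0  1  2  3  4  5  6  7  8  9 10 11 12 13
g(k):  0  0  0  0  0  1  1  1  1  1  2  2  0  0
So g(13) = 0.
Grundy values for heap B (subtraction set {5, 7}):
k:     0  1  2  3  4  5  6  7  8  9
g(k):  0  0  0  0  0  1  1  1  1  1
So g(9) = 1.
By the Sprague-Grundy theorem, the Grundy value of a sum of independent games is the XOR of the component values.
Combined value = 0 XOR 1 = 1.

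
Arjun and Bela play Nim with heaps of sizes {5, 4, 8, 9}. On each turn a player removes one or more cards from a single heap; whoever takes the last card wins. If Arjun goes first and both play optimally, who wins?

Bela wins

Write each in binary and XOR column by column:
  0101  (5)
  0100  (4)
  1000  (8)
  1001  (9)
  ----
  0000  (0)
The nim-sum is 0, so this is a P-position: the player to move is in a losing position under optimal play; Arjun is about to move from it and so loses — Bela wins.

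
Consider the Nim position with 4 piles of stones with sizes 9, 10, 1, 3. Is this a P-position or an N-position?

N-position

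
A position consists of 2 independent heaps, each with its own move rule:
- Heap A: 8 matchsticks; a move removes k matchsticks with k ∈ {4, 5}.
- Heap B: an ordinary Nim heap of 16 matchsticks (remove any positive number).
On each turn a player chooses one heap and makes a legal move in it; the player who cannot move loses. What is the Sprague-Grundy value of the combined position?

For heap A, compute g(0), g(1), … with moves {4, 5}:
g(0) = mex{} = 0
g(1) = mex{} = 0
g(2) = mex{} = 0
g(3) = mex{} = 0
g(4) = mex{0} = 1
g(5) = mex{0} = 1
g(6) = mex{0} = 1
g(7) = mex{0} = 1
g(8) = mex{0,1} = 2
So g(8) = 2.
Heap B is a plain Nim heap of size 16, so its Grundy value is 16.
By the Sprague-Grundy theorem, the Grundy value of a sum of independent games is the XOR of the component values.
Combined value = 2 XOR 16 = 18.

18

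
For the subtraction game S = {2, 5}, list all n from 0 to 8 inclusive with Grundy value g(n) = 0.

Grundy values for subtraction set {2, 5}:
g(0) = mex{} = 0
g(1) = mex{} = 0
g(2) = mex{0} = 1
g(3) = mex{0} = 1
g(4) = mex{1} = 0
g(5) = mex{0,1} = 2
g(6) = mex{0} = 1
g(7) = mex{1,2} = 0
g(8) = mex{1} = 0
The P-positions (g = 0) in 0..8 are 0, 1, 4, 7, 8.

0, 1, 4, 7, 8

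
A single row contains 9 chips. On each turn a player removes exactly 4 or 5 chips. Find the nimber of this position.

0

Build the Grundy sequence with g(k) = mex{g(k−s) : s ∈ {4, 5}, s ≤ k}:
k:     0  1  2  3  4  5  6  7  8  9
g(k):  0  0  0  0  1  1  1  1  2  0
So g(9) = 0.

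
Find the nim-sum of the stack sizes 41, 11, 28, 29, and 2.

33

Nim-sum: 41 XOR 11 XOR 28 XOR 29 XOR 2 = 33.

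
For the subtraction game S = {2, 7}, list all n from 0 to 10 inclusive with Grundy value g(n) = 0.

Compute g(0), g(1), … for moves {2, 7}:
g(0) = mex{} = 0
g(1) = mex{} = 0
g(2) = mex{0} = 1
g(3) = mex{0} = 1
g(4) = mex{1} = 0
g(5) = mex{1} = 0
g(6) = mex{0} = 1
g(7) = mex{0} = 1
g(8) = mex{0,1} = 2
g(9) = mex{1} = 0
g(10) = mex{1,2} = 0
The P-positions (g = 0) in 0..10 are 0, 1, 4, 5, 9, 10.

0, 1, 4, 5, 9, 10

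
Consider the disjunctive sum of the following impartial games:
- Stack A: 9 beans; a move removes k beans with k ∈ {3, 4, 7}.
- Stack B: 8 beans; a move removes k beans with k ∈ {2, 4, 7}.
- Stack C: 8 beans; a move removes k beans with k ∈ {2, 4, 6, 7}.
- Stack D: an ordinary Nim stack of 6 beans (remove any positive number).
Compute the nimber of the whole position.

0

Build the Grundy sequence for stack A with g(k) = mex{g(k−s) : s ∈ {3, 4, 7}, s ≤ k}:
k:     0  1  2  3  4  5  6  7  8  9
g(k):  0  0  0  1  1  1  2  2  2  3
So g(9) = 3.
Build the Grundy sequence for stack B with g(k) = mex{g(k−s) : s ∈ {2, 4, 7}, s ≤ k}:
k:     0  1  2  3  4  5  6  7  8
g(k):  0  0  1  1  2  2  0  3  1
So g(8) = 1.
For stack C, compute g(0), g(1), … with moves {2, 4, 6, 7}:
k:     0  1  2  3  4  5  6  7  8
g(k):  0  0  1  1  2  2  3  3  4
So g(8) = 4.
Stack D is a plain Nim stack of size 6, so its Grundy value is 6.
By the Sprague-Grundy theorem, the Grundy value of a sum of independent games is the XOR of the component values.
Combined value = 3 ⊕ 1 ⊕ 4 ⊕ 6 = 0.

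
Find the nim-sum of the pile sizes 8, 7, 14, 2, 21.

Compute the nim-sum pairwise:
8 XOR 7 = 15
15 XOR 14 = 1
1 XOR 2 = 3
3 XOR 21 = 22

22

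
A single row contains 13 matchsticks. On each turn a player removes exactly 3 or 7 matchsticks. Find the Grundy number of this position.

1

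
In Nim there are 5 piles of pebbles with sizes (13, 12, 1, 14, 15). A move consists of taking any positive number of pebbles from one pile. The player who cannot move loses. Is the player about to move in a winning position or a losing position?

Winning position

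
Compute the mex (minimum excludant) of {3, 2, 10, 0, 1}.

4

The values 0, 1, 2, 3 are all present; 4 is the first non-negative integer missing from the set.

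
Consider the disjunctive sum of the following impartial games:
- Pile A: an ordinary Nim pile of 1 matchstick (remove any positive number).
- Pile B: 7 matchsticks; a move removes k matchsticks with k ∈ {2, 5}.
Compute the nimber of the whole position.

1

Pile A is a plain Nim pile of size 1, so its Grundy value is 1.
For pile B, compute g(0), g(1), … with moves {2, 5}:
g(0) = mex{} = 0
g(1) = mex{} = 0
g(2) = mex{0} = 1
g(3) = mex{0} = 1
g(4) = mex{1} = 0
g(5) = mex{0,1} = 2
g(6) = mex{0} = 1
g(7) = mex{1,2} = 0
So g(7) = 0.
The value of a disjunctive sum is the nim-sum of the parts.
Combined value = 1 ⊕ 0 = 1.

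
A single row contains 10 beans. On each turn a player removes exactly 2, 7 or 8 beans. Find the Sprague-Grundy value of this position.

0

Build the Grundy sequence with g(k) = mex{g(k−s) : s ∈ {2, 7, 8}, s ≤ k}:
g(0) = mex{} = 0
g(1) = mex{} = 0
g(2) = mex{0} = 1
g(3) = mex{0} = 1
g(4) = mex{1} = 0
g(5) = mex{1} = 0
g(6) = mex{0} = 1
g(7) = mex{0} = 1
g(8) = mex{0,1} = 2
g(9) = mex{0,1} = 2
g(10) = mex{1,2} = 0
So g(10) = 0.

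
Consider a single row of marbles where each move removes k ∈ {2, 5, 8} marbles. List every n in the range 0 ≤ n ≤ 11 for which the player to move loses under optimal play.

0, 1, 4, 7, 10, 11

Build the Grundy sequence with g(k) = mex{g(k−s) : s ∈ {2, 5, 8}, s ≤ k}:
k:     0  1  2  3  4  5  6  7  8  9 10 11
g(k):  0  0  1  1  0  2  1  0  2  1  0  0
The P-positions (g = 0) in 0..11 are 0, 1, 4, 7, 10, 11.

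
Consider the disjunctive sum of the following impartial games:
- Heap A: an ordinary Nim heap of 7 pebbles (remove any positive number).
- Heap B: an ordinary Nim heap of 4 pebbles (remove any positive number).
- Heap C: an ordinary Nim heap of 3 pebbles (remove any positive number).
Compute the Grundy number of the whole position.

0

Heap A is a plain Nim heap of size 7, so its Grundy value is 7.
Heap B is a plain Nim heap of size 4, so its Grundy value is 4.
Heap C is a plain Nim heap of size 3, so its Grundy value is 3.
By the Sprague-Grundy theorem, the Grundy value of a sum of independent games is the XOR of the component values.
Combined value = 7 ⊕ 4 ⊕ 3 = 0.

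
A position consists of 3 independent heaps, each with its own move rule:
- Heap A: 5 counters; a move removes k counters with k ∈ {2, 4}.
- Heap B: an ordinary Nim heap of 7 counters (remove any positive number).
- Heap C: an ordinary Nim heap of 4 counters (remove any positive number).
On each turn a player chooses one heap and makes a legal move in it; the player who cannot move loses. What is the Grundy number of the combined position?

1

For heap A, compute g(0), g(1), … with moves {2, 4}:
g(0) = mex{} = 0
g(1) = mex{} = 0
g(2) = mex{0} = 1
g(3) = mex{0} = 1
g(4) = mex{0,1} = 2
g(5) = mex{0,1} = 2
So g(5) = 2.
Heap B is a plain Nim heap of size 7, so its Grundy value is 7.
Heap C is a plain Nim heap of size 4, so its Grundy value is 4.
The value of a disjunctive sum is the nim-sum of the parts.
Combined value = 2 XOR 7 XOR 4 = 1.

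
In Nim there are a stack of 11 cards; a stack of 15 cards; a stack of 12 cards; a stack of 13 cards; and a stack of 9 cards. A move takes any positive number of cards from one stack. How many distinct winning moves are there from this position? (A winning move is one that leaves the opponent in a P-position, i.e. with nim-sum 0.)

5

In binary:
  1011  (11)
  1111  (15)
  1100  (12)
  1101  (13)
  1001  (9)
  ----
  1100  (12)
The overall nim-sum is X = 12. A stack of size p has a winning move iff p XOR X < p (reduce it to p XOR X).
  11: 11 XOR 12 = 7 < 11 — winning move (to 7).
  15: 15 XOR 12 = 3 < 15 — winning move (to 3).
  12: 12 XOR 12 = 0 < 12 — winning move (to 0).
  13: 13 XOR 12 = 1 < 13 — winning move (to 1).
  9: 9 XOR 12 = 5 < 9 — winning move (to 5).
That gives 5 winning moves.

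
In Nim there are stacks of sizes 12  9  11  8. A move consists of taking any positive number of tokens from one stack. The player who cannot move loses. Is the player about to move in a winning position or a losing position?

Bitwise XOR of the heap sizes:
  1100  (12)
  1001  (9)
  1011  (11)
  1000  (8)
  ----
  0110  (6)
The nim-sum is 6 ≠ 0, so this is an N-position: the player to move can win.

Winning position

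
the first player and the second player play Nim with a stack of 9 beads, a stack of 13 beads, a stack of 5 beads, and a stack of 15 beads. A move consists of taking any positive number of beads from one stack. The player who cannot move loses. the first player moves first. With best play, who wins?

the first player wins

Compute the nim-sum pairwise:
9 ⊕ 13 = 4
4 ⊕ 5 = 1
1 ⊕ 15 = 14
The nim-sum is 14 ≠ 0, so this is an N-position: the player to move can win; the first player has a winning move.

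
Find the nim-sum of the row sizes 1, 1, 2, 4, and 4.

2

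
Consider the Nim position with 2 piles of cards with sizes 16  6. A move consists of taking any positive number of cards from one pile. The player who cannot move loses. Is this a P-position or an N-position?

Compute the nim-sum pairwise:
16 XOR 6 = 22
The nim-sum is 22 ≠ 0, so this is an N-position: the player to move can win.

N-position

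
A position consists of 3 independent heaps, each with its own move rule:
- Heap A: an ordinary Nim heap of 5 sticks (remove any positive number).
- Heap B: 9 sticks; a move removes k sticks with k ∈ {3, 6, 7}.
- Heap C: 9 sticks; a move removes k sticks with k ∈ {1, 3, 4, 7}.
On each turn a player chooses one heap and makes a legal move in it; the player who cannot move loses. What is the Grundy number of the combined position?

7

Heap A is a plain Nim heap of size 5, so its Grundy value is 5.
Build the Grundy sequence for heap B with g(k) = mex{g(k−s) : s ∈ {3, 6, 7}, s ≤ k}:
k:     0  1  2  3  4  5  6  7  8  9
g(k):  0  0  0  1  1  1  2  2  2  3
So g(9) = 3.
For heap C, compute g(0), g(1), … with moves {1, 3, 4, 7}:
k:     0  1  2  3  4  5  6  7  8  9
g(k):  0  1  0  1  2  3  2  3  0  1
So g(9) = 1.
By the Sprague-Grundy theorem, the Grundy value of a sum of independent games is the XOR of the component values.
Combined value = 5 XOR 3 XOR 1 = 7.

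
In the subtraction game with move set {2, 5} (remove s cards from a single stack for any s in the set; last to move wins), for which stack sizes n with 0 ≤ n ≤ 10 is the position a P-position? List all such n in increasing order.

Compute g(0), g(1), … for moves {2, 5}:
g(0) = mex{} = 0
g(1) = mex{} = 0
g(2) = mex{0} = 1
g(3) = mex{0} = 1
g(4) = mex{1} = 0
g(5) = mex{0,1} = 2
g(6) = mex{0} = 1
g(7) = mex{1,2} = 0
g(8) = mex{1} = 0
g(9) = mex{0} = 1
g(10) = mex{0,2} = 1
The P-positions (g = 0) in 0..10 are 0, 1, 4, 7, 8.

0, 1, 4, 7, 8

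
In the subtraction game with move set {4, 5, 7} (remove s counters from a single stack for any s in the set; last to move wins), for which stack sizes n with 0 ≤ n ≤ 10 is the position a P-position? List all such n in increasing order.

0, 1, 2, 3

Grundy values for subtraction set {4, 5, 7}:
g(0) = mex{} = 0
g(1) = mex{} = 0
g(2) = mex{} = 0
g(3) = mex{} = 0
g(4) = mex{0} = 1
g(5) = mex{0} = 1
g(6) = mex{0} = 1
g(7) = mex{0} = 1
g(8) = mex{0,1} = 2
g(9) = mex{0,1} = 2
g(10) = mex{0,1} = 2
The P-positions (g = 0) in 0..10 are 0, 1, 2, 3.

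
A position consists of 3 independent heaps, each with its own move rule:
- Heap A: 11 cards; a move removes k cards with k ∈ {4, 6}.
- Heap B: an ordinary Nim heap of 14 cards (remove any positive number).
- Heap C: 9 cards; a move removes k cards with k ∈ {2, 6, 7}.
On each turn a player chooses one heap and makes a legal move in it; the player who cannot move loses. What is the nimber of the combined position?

14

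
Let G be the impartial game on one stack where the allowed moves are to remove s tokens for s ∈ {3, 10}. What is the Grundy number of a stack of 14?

0

Build the Grundy sequence with g(k) = mex{g(k−s) : s ∈ {3, 10}, s ≤ k}:
g(0) = mex{} = 0
g(1) = mex{} = 0
g(2) = mex{} = 0
g(3) = mex{0} = 1
g(4) = mex{0} = 1
g(5) = mex{0} = 1
g(6) = mex{1} = 0
g(7) = mex{1} = 0
g(8) = mex{1} = 0
g(9) = mex{0} = 1
g(10) = mex{0} = 1
g(11) = mex{0} = 1
g(12) = mex{0,1} = 2
g(13) = mex{1} = 0
g(14) = mex{1} = 0
So g(14) = 0.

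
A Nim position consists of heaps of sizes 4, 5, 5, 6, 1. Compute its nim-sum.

3

Compute the nim-sum pairwise:
4 ^ 5 = 1
1 ^ 5 = 4
4 ^ 6 = 2
2 ^ 1 = 3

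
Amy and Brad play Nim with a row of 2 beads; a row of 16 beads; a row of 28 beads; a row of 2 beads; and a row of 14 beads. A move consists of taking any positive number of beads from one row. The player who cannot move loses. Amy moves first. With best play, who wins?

Write each in binary and XOR column by column:
  00010  (2)
  10000  (16)
  11100  (28)
  00010  (2)
  01110  (14)
  -----
  00010  (2)
The nim-sum is 2 ≠ 0, so this is an N-position: the player to move can win; Amy has a winning move.

Amy wins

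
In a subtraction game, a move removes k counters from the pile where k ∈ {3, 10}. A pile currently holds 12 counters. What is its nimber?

2

Grundy values for subtraction set {3, 10}:
g(0) = mex{} = 0
g(1) = mex{} = 0
g(2) = mex{} = 0
g(3) = mex{0} = 1
g(4) = mex{0} = 1
g(5) = mex{0} = 1
g(6) = mex{1} = 0
g(7) = mex{1} = 0
g(8) = mex{1} = 0
g(9) = mex{0} = 1
g(10) = mex{0} = 1
g(11) = mex{0} = 1
g(12) = mex{0,1} = 2
So g(12) = 2.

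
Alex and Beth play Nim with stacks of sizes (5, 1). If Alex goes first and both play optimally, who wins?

Compute the nim-sum pairwise:
5 ⊕ 1 = 4
The nim-sum is 4 ≠ 0, so this is an N-position: the player to move can win; Alex has a winning move.

Alex wins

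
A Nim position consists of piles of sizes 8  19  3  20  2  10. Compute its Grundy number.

4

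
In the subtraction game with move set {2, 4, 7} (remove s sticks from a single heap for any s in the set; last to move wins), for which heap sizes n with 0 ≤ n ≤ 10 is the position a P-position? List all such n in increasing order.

0, 1, 6, 9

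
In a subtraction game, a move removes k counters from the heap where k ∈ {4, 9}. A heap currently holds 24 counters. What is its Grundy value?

Compute g(0), g(1), … for moves {4, 9}:
k:     0  1  2  3  4  5  6  7  8  9 10 11 12 13 14 15 16 17 18 19 20 21 22 23 24
g(k):  0  0  0  0  1  1  1  1  0  2  2  2  1  0  0  0  0  1  1  1  1  0  2  2  2
So g(24) = 2.

2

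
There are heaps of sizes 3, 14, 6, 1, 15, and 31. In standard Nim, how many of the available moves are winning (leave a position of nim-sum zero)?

Write each in binary and XOR column by column:
  00011  (3)
  01110  (14)
  00110  (6)
  00001  (1)
  01111  (15)
  11111  (31)
  -----
  11010  (26)
The overall nim-sum is X = 26. A heap of size p has a winning move iff p XOR X < p (reduce it to p XOR X).
  3: 3 XOR 26 = 25 ≥ 3 — no move.
  14: 14 XOR 26 = 20 ≥ 14 — no move.
  6: 6 XOR 26 = 28 ≥ 6 — no move.
  1: 1 XOR 26 = 27 ≥ 1 — no move.
  15: 15 XOR 26 = 21 ≥ 15 — no move.
  31: 31 XOR 26 = 5 < 31 — winning move (to 5).
That gives 1 winning move.

1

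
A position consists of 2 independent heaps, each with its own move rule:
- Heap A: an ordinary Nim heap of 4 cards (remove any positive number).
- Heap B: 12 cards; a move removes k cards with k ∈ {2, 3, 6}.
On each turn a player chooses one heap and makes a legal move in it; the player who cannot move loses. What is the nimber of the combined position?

Heap A is a plain Nim heap of size 4, so its Grundy value is 4.
Build the Grundy sequence for heap B with g(k) = mex{g(k−s) : s ∈ {2, 3, 6}, s ≤ k}:
k:     0  1  2  3  4  5  6  7  8  9 10 11 12
g(k):  0  0  1  1  2  0  3  1  2  0  0  1  1
So g(12) = 1.
The value of a disjunctive sum is the nim-sum of the parts.
Combined value = 4 ⊕ 1 = 5.

5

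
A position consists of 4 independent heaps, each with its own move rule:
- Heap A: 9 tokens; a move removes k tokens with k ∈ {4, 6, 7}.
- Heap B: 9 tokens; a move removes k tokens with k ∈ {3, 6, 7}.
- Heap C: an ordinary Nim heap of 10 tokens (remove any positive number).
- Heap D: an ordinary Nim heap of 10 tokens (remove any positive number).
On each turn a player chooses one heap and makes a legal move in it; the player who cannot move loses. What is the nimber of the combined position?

Build the Grundy sequence for heap A with g(k) = mex{g(k−s) : s ∈ {4, 6, 7}, s ≤ k}:
k:     0  1  2  3  4  5  6  7  8  9
g(k):  0  0  0  0  1  1  1  1  2  2
So g(9) = 2.
Grundy values for heap B (subtraction set {3, 6, 7}):
k:     0  1  2  3  4  5  6  7  8  9
g(k):  0  0  0  1  1  1  2  2  2  3
So g(9) = 3.
Heap C is a plain Nim heap of size 10, so its Grundy value is 10.
Heap D is a plain Nim heap of size 10, so its Grundy value is 10.
By the Sprague-Grundy theorem, the Grundy value of a sum of independent games is the XOR of the component values.
Combined value = 2 XOR 3 XOR 10 XOR 10 = 1.

1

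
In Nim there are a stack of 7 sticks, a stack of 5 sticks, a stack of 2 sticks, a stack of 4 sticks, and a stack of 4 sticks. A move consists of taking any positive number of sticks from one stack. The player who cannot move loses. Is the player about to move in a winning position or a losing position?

Compute the nim-sum pairwise:
7 ⊕ 5 = 2
2 ⊕ 2 = 0
0 ⊕ 4 = 4
4 ⊕ 4 = 0
The nim-sum is 0, so this is a P-position: the player to move is in a losing position under optimal play.

Losing position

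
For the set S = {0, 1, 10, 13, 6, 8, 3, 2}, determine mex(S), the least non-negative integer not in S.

4

The values 0, 1, 2, 3 are all present; 4 is the first non-negative integer missing from the set.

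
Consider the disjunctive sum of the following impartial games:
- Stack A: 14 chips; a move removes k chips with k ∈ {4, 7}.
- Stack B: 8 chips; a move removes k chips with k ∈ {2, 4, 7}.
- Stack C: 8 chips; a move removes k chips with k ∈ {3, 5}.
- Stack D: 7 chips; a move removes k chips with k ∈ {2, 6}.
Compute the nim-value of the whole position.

0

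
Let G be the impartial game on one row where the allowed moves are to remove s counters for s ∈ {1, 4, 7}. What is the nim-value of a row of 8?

0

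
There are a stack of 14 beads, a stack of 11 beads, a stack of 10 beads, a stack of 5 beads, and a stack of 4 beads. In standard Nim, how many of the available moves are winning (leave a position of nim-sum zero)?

Nim-sum: 14 ⊕ 11 ⊕ 10 ⊕ 5 ⊕ 4 = 14.
The overall nim-sum is X = 14. A stack of size p has a winning move iff p XOR X < p (reduce it to p XOR X).
  14: 14 XOR 14 = 0 < 14 — winning move (to 0).
  11: 11 XOR 14 = 5 < 11 — winning move (to 5).
  10: 10 XOR 14 = 4 < 10 — winning move (to 4).
  5: 5 XOR 14 = 11 ≥ 5 — no move.
  4: 4 XOR 14 = 10 ≥ 4 — no move.
That gives 3 winning moves.

3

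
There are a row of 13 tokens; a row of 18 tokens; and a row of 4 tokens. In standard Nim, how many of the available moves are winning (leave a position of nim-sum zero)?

1

Write each in binary and XOR column by column:
  01101  (13)
  10010  (18)
  00100  (4)
  -----
  11011  (27)
The overall nim-sum is X = 27. A row of size p has a winning move iff p XOR X < p (reduce it to p XOR X).
  13: 13 XOR 27 = 22 ≥ 13 — no move.
  18: 18 XOR 27 = 9 < 18 — winning move (to 9).
  4: 4 XOR 27 = 31 ≥ 4 — no move.
That gives 1 winning move.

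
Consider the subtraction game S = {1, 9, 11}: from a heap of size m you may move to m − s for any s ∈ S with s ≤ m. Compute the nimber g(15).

Compute g(0), g(1), … for moves {1, 9, 11}:
k:     0  1  2  3  4  5  6  7  8  9 10 11 12 13 14 15
g(k):  0  1  0  1  0  1  0  1  0  1  0  1  0  1  0  1
So g(15) = 1.

1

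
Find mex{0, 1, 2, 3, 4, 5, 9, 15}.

6

The values 0, 1, 2, 3, 4, 5 are all present; 6 is the first non-negative integer missing from the set.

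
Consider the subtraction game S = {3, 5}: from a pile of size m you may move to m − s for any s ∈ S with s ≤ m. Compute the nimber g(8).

0

Compute g(0), g(1), … for moves {3, 5}:
g(0) = mex{} = 0
g(1) = mex{} = 0
g(2) = mex{} = 0
g(3) = mex{0} = 1
g(4) = mex{0} = 1
g(5) = mex{0} = 1
g(6) = mex{0,1} = 2
g(7) = mex{0,1} = 2
g(8) = mex{1} = 0
So g(8) = 0.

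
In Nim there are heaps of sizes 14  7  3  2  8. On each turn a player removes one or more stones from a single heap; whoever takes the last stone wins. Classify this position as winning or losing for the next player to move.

Losing position

Nim-sum: 14 ⊕ 7 ⊕ 3 ⊕ 2 ⊕ 8 = 0.
The nim-sum is 0, so this is a P-position: the player to move is in a losing position under optimal play.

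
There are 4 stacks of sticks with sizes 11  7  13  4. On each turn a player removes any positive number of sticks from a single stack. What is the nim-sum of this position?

5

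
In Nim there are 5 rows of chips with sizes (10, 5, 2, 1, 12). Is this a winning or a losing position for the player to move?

In binary:
  1010  (10)
  0101  (5)
  0010  (2)
  0001  (1)
  1100  (12)
  ----
  0000  (0)
The nim-sum is 0, so this is a P-position: the player to move is in a losing position under optimal play.

Losing position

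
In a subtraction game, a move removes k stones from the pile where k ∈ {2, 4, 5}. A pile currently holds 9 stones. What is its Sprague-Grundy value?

Grundy values for subtraction set {2, 4, 5}:
g(0) = mex{} = 0
g(1) = mex{} = 0
g(2) = mex{0} = 1
g(3) = mex{0} = 1
g(4) = mex{0,1} = 2
g(5) = mex{0,1} = 2
g(6) = mex{0,1,2} = 3
g(7) = mex{1,2} = 0
g(8) = mex{1,2,3} = 0
g(9) = mex{0,2} = 1
So g(9) = 1.

1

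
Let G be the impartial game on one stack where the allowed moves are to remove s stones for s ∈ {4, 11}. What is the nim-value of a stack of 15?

Build the Grundy sequence with g(k) = mex{g(k−s) : s ∈ {4, 11}, s ≤ k}:
k:     0  1  2  3  4  5  6  7  8  9 10 11 12 13 14 15
g(k):  0  0  0  0  1  1  1  1  0  0  0  2  1  1  1  0
So g(15) = 0.

0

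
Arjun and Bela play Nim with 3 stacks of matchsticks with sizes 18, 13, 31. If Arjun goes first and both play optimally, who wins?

Bitwise XOR of the heap sizes:
  10010  (18)
  01101  (13)
  11111  (31)
  -----
  00000  (0)
The nim-sum is 0, so this is a P-position: the player to move is in a losing position under optimal play; Arjun is about to move from it and so loses — Bela wins.

Bela wins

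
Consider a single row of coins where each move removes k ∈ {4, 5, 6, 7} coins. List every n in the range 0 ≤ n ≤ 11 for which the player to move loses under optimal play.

0, 1, 2, 3, 11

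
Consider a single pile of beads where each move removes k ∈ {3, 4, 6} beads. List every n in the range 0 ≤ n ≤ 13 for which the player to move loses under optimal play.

0, 1, 2, 9, 10, 11

Compute g(0), g(1), … for moves {3, 4, 6}:
g(0) = mex{} = 0
g(1) = mex{} = 0
g(2) = mex{} = 0
g(3) = mex{0} = 1
g(4) = mex{0} = 1
g(5) = mex{0} = 1
g(6) = mex{0,1} = 2
g(7) = mex{0,1} = 2
g(8) = mex{0,1} = 2
g(9) = mex{1,2} = 0
g(10) = mex{1,2} = 0
g(11) = mex{1,2} = 0
g(12) = mex{0,2} = 1
g(13) = mex{0,2} = 1
The P-positions (g = 0) in 0..13 are 0, 1, 2, 9, 10, 11.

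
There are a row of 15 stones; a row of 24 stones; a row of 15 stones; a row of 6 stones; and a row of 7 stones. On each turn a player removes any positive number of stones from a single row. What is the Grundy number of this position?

25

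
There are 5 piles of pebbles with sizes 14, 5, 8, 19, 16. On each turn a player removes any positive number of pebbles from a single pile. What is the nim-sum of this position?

0

Bitwise XOR of the heap sizes:
  01110  (14)
  00101  (5)
  01000  (8)
  10011  (19)
  10000  (16)
  -----
  00000  (0)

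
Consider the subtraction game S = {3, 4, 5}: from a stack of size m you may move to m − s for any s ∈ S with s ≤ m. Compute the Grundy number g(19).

1

Compute g(0), g(1), … for moves {3, 4, 5}:
k:     0  1  2  3  4  5  6  7  8  9 10 11 12 13 14 15 16 17 18 19
g(k):  0  0  0  1  1  1  2  2  0  0  0  1  1  1  2  2  0  0  0  1
So g(19) = 1.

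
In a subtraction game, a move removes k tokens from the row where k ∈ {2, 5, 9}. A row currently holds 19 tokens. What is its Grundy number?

2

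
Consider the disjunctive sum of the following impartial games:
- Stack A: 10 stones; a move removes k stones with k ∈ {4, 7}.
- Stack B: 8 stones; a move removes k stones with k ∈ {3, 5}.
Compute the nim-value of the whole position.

2

Build the Grundy sequence for stack A with g(k) = mex{g(k−s) : s ∈ {4, 7}, s ≤ k}:
k:     0  1  2  3  4  5  6  7  8  9 10
g(k):  0  0  0  0  1  1  1  1  2  2  2
So g(10) = 2.
For stack B, compute g(0), g(1), … with moves {3, 5}:
g(0) = mex{} = 0
g(1) = mex{} = 0
g(2) = mex{} = 0
g(3) = mex{0} = 1
g(4) = mex{0} = 1
g(5) = mex{0} = 1
g(6) = mex{0,1} = 2
g(7) = mex{0,1} = 2
g(8) = mex{1} = 0
So g(8) = 0.
By the Sprague-Grundy theorem, the Grundy value of a sum of independent games is the XOR of the component values.
Combined value = 2 ⊕ 0 = 2.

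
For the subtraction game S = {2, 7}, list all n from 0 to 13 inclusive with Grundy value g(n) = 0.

0, 1, 4, 5, 9, 10, 13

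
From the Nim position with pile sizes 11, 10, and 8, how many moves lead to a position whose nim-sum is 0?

3

Compute the nim-sum pairwise:
11 ^ 10 = 1
1 ^ 8 = 9
The overall nim-sum is X = 9. A pile of size p has a winning move iff p XOR X < p (reduce it to p XOR X).
  11: 11 XOR 9 = 2 < 11 — winning move (to 2).
  10: 10 XOR 9 = 3 < 10 — winning move (to 3).
  8: 8 XOR 9 = 1 < 8 — winning move (to 1).
That gives 3 winning moves.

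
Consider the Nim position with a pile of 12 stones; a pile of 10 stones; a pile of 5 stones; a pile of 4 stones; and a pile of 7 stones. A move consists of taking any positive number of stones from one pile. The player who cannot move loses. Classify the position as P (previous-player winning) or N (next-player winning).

Write each in binary and XOR column by column:
  1100  (12)
  1010  (10)
  0101  (5)
  0100  (4)
  0111  (7)
  ----
  0000  (0)
The nim-sum is 0, so this is a P-position: the player to move is in a losing position under optimal play.

P-position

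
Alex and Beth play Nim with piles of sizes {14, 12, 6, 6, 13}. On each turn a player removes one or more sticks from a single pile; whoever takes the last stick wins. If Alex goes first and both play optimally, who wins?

Compute the nim-sum pairwise:
14 XOR 12 = 2
2 XOR 6 = 4
4 XOR 6 = 2
2 XOR 13 = 15
The nim-sum is 15 ≠ 0, so this is an N-position: the player to move can win; Alex has a winning move.

Alex wins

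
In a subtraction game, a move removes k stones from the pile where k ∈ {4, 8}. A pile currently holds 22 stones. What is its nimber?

2

Compute g(0), g(1), … for moves {4, 8}:
k:     0  1  2  3  4  5  6  7  8  9 10 11 12 13 14 15 16 17 18 19 20 21 22
g(k):  0  0  0  0  1  1  1  1  2  2  2  2  0  0  0  0  1  1  1  1  2  2  2
So g(22) = 2.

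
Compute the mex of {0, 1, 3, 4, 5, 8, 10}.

2

The values 0, 1 are all present; 2 is the first non-negative integer missing from the set.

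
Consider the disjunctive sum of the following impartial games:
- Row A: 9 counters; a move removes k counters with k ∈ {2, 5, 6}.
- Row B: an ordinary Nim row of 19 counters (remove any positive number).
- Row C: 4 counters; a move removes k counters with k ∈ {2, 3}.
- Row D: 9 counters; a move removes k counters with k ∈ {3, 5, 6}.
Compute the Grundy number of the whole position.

19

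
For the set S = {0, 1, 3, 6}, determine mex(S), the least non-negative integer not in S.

2

The values 0, 1 are all present; 2 is the first non-negative integer missing from the set.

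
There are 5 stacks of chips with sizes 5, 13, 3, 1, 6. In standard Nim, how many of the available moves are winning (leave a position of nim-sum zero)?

1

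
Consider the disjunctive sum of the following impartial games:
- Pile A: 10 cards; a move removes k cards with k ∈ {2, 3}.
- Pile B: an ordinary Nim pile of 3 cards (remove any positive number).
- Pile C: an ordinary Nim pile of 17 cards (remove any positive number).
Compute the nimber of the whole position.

18

Grundy values for pile A (subtraction set {2, 3}):
k:     0  1  2  3  4  5  6  7  8  9 10
g(k):  0  0  1  1  2  0  0  1  1  2  0
So g(10) = 0.
Pile B is a plain Nim pile of size 3, so its Grundy value is 3.
Pile C is a plain Nim pile of size 17, so its Grundy value is 17.
The value of a disjunctive sum is the nim-sum of the parts.
Combined value = 0 XOR 3 XOR 17 = 18.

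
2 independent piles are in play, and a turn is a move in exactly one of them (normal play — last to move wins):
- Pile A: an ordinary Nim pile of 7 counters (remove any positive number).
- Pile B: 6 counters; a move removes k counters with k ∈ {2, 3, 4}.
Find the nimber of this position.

Pile A is a plain Nim pile of size 7, so its Grundy value is 7.
For pile B, compute g(0), g(1), … with moves {2, 3, 4}:
g(0) = mex{} = 0
g(1) = mex{} = 0
g(2) = mex{0} = 1
g(3) = mex{0} = 1
g(4) = mex{0,1} = 2
g(5) = mex{0,1} = 2
g(6) = mex{1,2} = 0
So g(6) = 0.
By the Sprague-Grundy theorem, the Grundy value of a sum of independent games is the XOR of the component values.
Combined value = 7 ⊕ 0 = 7.

7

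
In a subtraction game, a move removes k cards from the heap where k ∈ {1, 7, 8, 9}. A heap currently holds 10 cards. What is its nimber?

2

Compute g(0), g(1), … for moves {1, 7, 8, 9}:
k:     0  1  2  3  4  5  6  7  8  9 10
g(k):  0  1  0  1  0  1  0  1  2  3  2
So g(10) = 2.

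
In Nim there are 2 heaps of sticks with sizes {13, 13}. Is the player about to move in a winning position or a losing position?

Losing position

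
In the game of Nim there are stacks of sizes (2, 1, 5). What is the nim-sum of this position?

6

Nim-sum: 2 XOR 1 XOR 5 = 6.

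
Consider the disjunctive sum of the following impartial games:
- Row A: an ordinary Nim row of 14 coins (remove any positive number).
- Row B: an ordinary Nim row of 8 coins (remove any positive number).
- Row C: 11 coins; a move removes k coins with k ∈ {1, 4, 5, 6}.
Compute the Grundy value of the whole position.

Row A is a plain Nim row of size 14, so its Grundy value is 14.
Row B is a plain Nim row of size 8, so its Grundy value is 8.
Grundy values for row C (subtraction set {1, 4, 5, 6}):
k:     0  1  2  3  4  5  6  7  8  9 10 11
g(k):  0  1  0  1  2  3  2  3  4  0  1  0
So g(11) = 0.
The value of a disjunctive sum is the nim-sum of the parts.
Combined value = 14 XOR 8 XOR 0 = 6.

6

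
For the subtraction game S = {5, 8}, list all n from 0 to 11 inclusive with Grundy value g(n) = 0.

0, 1, 2, 3, 4

Compute g(0), g(1), … for moves {5, 8}:
k:     0  1  2  3  4  5  6  7  8  9 10 11
g(k):  0  0  0  0  0  1  1  1  1  1  2  2
The P-positions (g = 0) in 0..11 are 0, 1, 2, 3, 4.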